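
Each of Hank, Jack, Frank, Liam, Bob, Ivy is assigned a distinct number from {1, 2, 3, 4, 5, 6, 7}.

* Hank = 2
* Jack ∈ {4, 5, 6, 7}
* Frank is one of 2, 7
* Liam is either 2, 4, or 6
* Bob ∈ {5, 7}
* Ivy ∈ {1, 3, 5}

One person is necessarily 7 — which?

Hank has just one choice, so Hank = 2. So Frank, Liam can't be 2.
So 7 goes to Frank.

Frank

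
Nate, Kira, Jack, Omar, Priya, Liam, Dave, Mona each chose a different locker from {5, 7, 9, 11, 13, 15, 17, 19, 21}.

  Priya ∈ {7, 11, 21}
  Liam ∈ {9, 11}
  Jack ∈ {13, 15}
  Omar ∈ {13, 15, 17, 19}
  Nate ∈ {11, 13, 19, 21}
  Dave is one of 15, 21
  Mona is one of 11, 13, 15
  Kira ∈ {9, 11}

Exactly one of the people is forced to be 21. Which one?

The 8 variables draw from only 8 values {7, 9, 11, 13, 15, 17, 19, 21}, so each is used; only Priya can be 7, hence Priya = 7.
The 7 still-open variables draw from only 7 values {9, 11, 13, 15, 17, 19, 21}, so each is used; only Omar can be 17, hence Omar = 17.
The 6 still-open variables together cover exactly {9, 11, 13, 15, 19, 21} — 6 values for 6 variables — and 19 appears only in Nate's list, so Nate = 19.
The 5 still-open variables draw from only 5 values {9, 11, 13, 15, 21}, so each is used; only Dave can be 21, hence Dave = 21.

Dave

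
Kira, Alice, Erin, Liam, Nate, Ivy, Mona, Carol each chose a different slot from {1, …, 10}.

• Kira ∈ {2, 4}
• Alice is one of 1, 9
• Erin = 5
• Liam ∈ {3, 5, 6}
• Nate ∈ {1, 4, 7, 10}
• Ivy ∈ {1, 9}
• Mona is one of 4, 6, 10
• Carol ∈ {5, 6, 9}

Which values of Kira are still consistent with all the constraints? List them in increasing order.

Erin must be 5 (only option left). So Liam, Carol can't be 5.
Alice and Ivy share exactly the 2 values {1, 9}; by pigeonhole those values go to them, so strike 1, 9 from Nate, Carol.
That leaves Carol = 6. Remove 6 from Liam, Mona.
That leaves Liam = 3.
No further eliminations apply; Kira can still be any of 2, 4.

2, 4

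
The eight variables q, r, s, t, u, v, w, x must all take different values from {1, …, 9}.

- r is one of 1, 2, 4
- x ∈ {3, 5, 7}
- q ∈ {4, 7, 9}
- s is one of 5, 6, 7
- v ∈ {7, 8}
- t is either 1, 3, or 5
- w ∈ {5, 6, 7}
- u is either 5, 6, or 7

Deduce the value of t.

1

s, u, w share exactly the 3 values {5, 6, 7}; by pigeonhole those values go to them, so strike 5, 6, 7 from q, t, v, x.
v has just one choice, so v = 8.
That leaves x = 3. Remove 3 from t.
So t = 1.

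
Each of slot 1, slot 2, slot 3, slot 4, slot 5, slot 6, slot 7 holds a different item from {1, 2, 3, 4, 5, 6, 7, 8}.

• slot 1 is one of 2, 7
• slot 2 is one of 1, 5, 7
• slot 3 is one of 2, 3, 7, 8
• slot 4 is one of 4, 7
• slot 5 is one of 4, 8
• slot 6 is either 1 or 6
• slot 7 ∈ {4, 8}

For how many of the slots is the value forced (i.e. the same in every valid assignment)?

3

slot 5 and slot 7 between them cover only {4, 8} — a naked pair. Remove those values from slot 3, slot 4.
That leaves slot 4 = 7. Remove 7 from slot 1, slot 2, slot 3.
slot 1's domain is down to {2}, so slot 1 = 2. Remove 2 from slot 3.
slot 3 must be 3 (only option left).
Determined: slot 1=2, slot 3=3, slot 4=7. The other slots each still have more than one consistent value. That makes 3.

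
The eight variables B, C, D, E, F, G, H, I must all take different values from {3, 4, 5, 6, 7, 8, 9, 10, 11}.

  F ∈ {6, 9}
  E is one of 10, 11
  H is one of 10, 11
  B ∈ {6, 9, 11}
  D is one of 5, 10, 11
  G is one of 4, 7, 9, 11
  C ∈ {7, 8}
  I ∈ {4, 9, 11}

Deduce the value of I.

The 8 variables together cover exactly {4, 5, 6, 7, 8, 9, 10, 11} — 8 values for 8 variables — and 5 appears only in D's list, so D = 5.
Among the 7 still-open variables, 8 fits only C (and all 7 values in {4, 6, 7, 8, 9, 10, 11} must be used), so C = 8.
The 6 still-open variables draw from only 6 values {4, 6, 7, 9, 10, 11}, so each is used; only G can be 7, hence G = 7.
The 5 still-open variables together cover exactly {4, 6, 9, 10, 11} — 5 values for 5 variables — and 4 appears only in I's list, so I = 4.

4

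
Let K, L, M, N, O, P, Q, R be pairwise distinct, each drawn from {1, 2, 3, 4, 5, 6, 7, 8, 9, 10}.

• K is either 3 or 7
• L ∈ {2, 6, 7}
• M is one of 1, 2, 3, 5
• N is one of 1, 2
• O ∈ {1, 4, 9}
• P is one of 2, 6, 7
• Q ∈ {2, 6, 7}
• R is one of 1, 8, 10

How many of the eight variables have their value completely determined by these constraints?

The 3 variables L, P, Q are confined to {2, 6, 7}, which locks those values in; drop them from K, M, N.
That leaves K = 3. Remove 3 from M.
That leaves N = 1. Strike 1 from M, O, R.
M's domain is down to {5}, so M = 5.
Determined: K=3, M=5, N=1. The other variables each still have more than one consistent value. That makes 3.

3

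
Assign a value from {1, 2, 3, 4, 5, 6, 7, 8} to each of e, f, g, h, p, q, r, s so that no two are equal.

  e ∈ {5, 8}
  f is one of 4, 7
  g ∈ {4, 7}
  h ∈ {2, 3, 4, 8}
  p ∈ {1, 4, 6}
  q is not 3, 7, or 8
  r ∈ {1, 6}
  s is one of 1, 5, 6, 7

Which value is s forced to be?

5

The 8 variables draw from only 8 values {1, 2, 3, 4, 5, 6, 7, 8}, so each is used; only h can be 3, hence h = 3.
The 7 still-open variables draw from only 7 values {1, 2, 4, 5, 6, 7, 8}, so each is used; only q can be 2, hence q = 2.
The 6 still-open variables draw from only 6 values {1, 4, 5, 6, 7, 8}, so each is used; only e can be 8, hence e = 8.
The 5 still-open variables draw from only 5 values {1, 4, 5, 6, 7}, so each is used; only s can be 5, hence s = 5.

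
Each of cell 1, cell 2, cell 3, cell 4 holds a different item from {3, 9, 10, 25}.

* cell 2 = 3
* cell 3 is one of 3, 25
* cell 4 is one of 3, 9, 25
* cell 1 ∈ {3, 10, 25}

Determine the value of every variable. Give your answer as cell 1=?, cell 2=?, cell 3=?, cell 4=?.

cell 2 must be 3 (only option left). Remove 3 from cell 1, cell 3, cell 4.
cell 3 has just one choice, so cell 3 = 25. Eliminate 25 elsewhere: cell 1, cell 4.
cell 4 must be 9 (only option left).
cell 1 has just one choice, so cell 1 = 10.

cell 1=10, cell 2=3, cell 3=25, cell 4=9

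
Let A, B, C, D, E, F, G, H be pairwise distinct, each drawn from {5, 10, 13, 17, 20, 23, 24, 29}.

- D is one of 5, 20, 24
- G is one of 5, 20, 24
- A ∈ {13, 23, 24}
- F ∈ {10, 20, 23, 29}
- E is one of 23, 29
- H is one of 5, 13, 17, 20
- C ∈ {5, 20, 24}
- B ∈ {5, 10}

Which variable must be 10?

B

Among the 8 variables, 17 fits only H (and all 8 values in {5, 10, 13, 17, 20, 23, 24, 29} must be used), so H = 17.
The 7 still-open variables together cover exactly {5, 10, 13, 20, 23, 24, 29} — 7 values for 7 variables — and 13 appears only in A's list, so A = 13.
C, D, G between them cover only {5, 20, 24} — a naked triple. Remove those values from B, F.
So 10 goes to B.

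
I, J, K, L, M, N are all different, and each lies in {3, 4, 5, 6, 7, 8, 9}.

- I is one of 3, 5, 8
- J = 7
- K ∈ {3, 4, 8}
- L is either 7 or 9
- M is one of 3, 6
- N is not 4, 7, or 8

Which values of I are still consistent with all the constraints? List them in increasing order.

J has just one choice, so J = 7. Eliminate 7 elsewhere: L.
L has just one choice, so L = 9. Eliminate 9 elsewhere: N.
No further eliminations apply; I can still be any of 3, 5, 8.

3, 5, 8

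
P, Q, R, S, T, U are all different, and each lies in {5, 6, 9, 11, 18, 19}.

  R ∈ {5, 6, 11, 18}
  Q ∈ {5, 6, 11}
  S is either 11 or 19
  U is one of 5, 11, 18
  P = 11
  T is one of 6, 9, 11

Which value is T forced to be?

9

P has just one choice, so P = 11. Eliminate 11 elsewhere: Q, R, S, T, U.
S must be 19 (only option left).
Among the 4 still-open variables, 9 fits only T (and all 4 values in {5, 6, 9, 18} must be used), so T = 9.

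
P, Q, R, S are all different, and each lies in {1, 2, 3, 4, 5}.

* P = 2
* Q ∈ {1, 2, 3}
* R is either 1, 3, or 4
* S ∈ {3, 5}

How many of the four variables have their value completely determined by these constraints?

1

P has just one choice, so P = 2. So Q can't be 2.
Determined: P=2. The other variables each still have more than one consistent value. That makes 1.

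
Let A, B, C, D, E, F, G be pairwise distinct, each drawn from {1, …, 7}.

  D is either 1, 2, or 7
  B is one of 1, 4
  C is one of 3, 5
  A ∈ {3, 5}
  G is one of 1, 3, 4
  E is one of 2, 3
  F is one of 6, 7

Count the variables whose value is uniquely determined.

Among the 7 variables, 6 fits only F (and all 7 values in {1, 2, 3, 4, 5, 6, 7} must be used), so F = 6.
The 6 still-open variables together cover exactly {1, 2, 3, 4, 5, 7} — 6 values for 6 variables — and 7 appears only in D's list, so D = 7.
The 5 still-open variables draw from only 5 values {1, 2, 3, 4, 5}, so each is used; only E can be 2, hence E = 2.
The 2 variables A and C are confined to {3, 5}, which locks those values in; drop them from G.
Determined: D=7, E=2, F=6. The other variables each still have more than one consistent value. That makes 3.

3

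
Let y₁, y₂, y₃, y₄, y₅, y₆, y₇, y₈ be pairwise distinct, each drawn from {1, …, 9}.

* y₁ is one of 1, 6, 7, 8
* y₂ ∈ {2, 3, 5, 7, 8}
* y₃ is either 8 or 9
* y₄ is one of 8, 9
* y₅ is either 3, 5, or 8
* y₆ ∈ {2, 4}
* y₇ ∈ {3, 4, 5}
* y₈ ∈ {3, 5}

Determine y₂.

7

The 2 variables y₃ and y₄ are confined to {8, 9}, which locks those values in; drop them from y₁, y₂, y₅.
y₅ and y₈ between them cover only {3, 5} — a naked pair. Remove those values from y₂, y₇.
y₇ has just one choice, so y₇ = 4. Eliminate 4 elsewhere: y₆.
y₆ has just one choice, so y₆ = 2. Strike 2 from y₂.
So y₂ = 7.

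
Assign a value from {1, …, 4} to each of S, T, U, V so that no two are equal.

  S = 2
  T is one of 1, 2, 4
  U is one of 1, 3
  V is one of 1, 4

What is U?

S must be 2 (only option left). So T can't be 2.
The 3 still-open variables together cover exactly {1, 3, 4} — 3 values for 3 variables — and 3 appears only in U's list, so U = 3.

3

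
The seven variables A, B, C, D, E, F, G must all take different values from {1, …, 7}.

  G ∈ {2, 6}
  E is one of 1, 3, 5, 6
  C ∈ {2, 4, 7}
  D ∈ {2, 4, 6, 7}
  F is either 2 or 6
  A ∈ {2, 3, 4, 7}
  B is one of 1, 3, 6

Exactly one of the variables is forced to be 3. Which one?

A

The 7 variables together cover exactly {1, 2, 3, 4, 5, 6, 7} — 7 values for 7 variables — and 5 appears only in E's list, so E = 5.
Among the 6 still-open variables, 1 fits only B (and all 6 values in {1, 2, 3, 4, 6, 7} must be used), so B = 1.
Among the 5 still-open variables, 3 fits only A (and all 5 values in {2, 3, 4, 6, 7} must be used), so A = 3.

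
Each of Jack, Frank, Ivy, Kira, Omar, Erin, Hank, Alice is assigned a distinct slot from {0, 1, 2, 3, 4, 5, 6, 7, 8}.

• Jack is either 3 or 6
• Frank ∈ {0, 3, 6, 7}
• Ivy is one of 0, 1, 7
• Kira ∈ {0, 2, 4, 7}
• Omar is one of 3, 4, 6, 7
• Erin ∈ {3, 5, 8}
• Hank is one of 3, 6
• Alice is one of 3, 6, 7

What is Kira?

2

Jack and Hank share exactly the 2 values {3, 6}; by pigeonhole those values go to them, so strike 3, 6 from Frank, Omar, Erin, Alice.
Alice must be 7 (only option left). Remove 7 from Frank, Ivy, Kira, Omar.
Frank must be 0 (only option left). Strike 0 from Ivy, Kira.
Ivy must be 1 (only option left).
That leaves Omar = 4. So Kira can't be 4.
So Kira = 2.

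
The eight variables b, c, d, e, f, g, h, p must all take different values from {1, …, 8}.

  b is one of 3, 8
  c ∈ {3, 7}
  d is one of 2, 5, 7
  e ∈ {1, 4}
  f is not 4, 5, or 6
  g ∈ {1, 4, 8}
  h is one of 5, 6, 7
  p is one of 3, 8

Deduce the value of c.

7

Among the 8 variables, 6 fits only h (and all 8 values in {1, 2, 3, 4, 5, 6, 7, 8} must be used), so h = 6.
The 7 still-open variables together cover exactly {1, 2, 3, 4, 5, 7, 8} — 7 values for 7 variables — and 5 appears only in d's list, so d = 5.
Among the 6 still-open variables, 2 fits only f (and all 6 values in {1, 2, 3, 4, 7, 8} must be used), so f = 2.
The 5 still-open variables together cover exactly {1, 3, 4, 7, 8} — 5 values for 5 variables — and 7 appears only in c's list, so c = 7.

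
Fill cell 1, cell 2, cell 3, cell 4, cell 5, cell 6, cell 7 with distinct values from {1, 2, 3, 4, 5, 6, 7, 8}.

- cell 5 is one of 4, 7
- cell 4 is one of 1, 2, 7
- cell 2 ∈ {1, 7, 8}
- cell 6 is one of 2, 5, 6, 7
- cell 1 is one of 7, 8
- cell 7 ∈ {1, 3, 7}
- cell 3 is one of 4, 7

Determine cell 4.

2

cell 3 and cell 5 between them cover only {4, 7} — a naked pair. Remove those values from cell 1, cell 2, cell 4, cell 6, cell 7.
That leaves cell 1 = 8. Remove 8 from cell 2.
cell 2's domain is down to {1}, so cell 2 = 1. Strike 1 from cell 4, cell 7.
So cell 4 = 2.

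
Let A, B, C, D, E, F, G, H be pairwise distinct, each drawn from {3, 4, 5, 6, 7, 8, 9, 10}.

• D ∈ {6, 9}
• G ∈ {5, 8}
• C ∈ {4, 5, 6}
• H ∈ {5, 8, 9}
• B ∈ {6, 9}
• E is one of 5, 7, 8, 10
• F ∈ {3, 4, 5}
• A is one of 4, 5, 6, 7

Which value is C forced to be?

4

The 8 variables draw from only 8 values {3, 4, 5, 6, 7, 8, 9, 10}, so each is used; only F can be 3, hence F = 3.
Among the 7 still-open variables, 10 fits only E (and all 7 values in {4, 5, 6, 7, 8, 9, 10} must be used), so E = 10.
Among the 6 still-open variables, 7 fits only A (and all 6 values in {4, 5, 6, 7, 8, 9} must be used), so A = 7.
Among the 5 still-open variables, 4 fits only C (and all 5 values in {4, 5, 6, 8, 9} must be used), so C = 4.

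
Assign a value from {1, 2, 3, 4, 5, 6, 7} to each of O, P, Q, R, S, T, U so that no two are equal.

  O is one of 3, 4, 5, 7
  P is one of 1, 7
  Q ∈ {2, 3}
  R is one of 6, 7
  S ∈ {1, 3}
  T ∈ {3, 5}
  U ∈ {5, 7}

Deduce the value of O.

The 7 variables draw from only 7 values {1, 2, 3, 4, 5, 6, 7}, so each is used; only Q can be 2, hence Q = 2.
Among the 6 still-open variables, 4 fits only O (and all 6 values in {1, 3, 4, 5, 6, 7} must be used), so O = 4.

4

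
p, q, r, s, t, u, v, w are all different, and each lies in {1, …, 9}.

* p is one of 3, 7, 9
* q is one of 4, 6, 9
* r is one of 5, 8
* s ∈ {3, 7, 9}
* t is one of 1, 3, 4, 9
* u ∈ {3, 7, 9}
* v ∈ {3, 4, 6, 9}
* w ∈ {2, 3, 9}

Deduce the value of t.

1

The 3 variables p, s, u are confined to {3, 7, 9}, which locks those values in; drop them from q, t, v, w.
w must be 2 (only option left).
The 2 variables q and v are confined to {4, 6}, which locks those values in; drop them from t.
So t = 1.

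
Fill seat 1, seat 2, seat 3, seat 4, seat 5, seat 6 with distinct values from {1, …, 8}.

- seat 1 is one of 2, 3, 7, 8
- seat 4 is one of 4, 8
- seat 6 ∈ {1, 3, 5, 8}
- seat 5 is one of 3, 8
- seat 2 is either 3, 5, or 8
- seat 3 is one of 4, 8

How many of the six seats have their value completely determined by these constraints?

seat 3 and seat 4 between them cover only {4, 8} — a naked pair. Remove those values from seat 1, seat 2, seat 5, seat 6.
seat 5 has just one choice, so seat 5 = 3. So seat 1, seat 2, seat 6 can't be 3.
seat 2 must be 5 (only option left). Remove 5 from seat 6.
seat 6's domain is down to {1}, so seat 6 = 1.
Determined: seat 2=5, seat 5=3, seat 6=1. The other seats each still have more than one consistent value. That makes 3.

3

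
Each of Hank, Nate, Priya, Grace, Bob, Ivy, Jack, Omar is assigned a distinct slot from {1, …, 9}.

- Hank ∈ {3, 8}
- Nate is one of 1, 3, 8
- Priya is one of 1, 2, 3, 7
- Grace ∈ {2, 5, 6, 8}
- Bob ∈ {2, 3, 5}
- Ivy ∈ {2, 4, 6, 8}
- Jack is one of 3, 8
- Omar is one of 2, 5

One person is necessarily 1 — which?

Among the 8 variables, 4 fits only Ivy (and all 8 values in {1, 2, 3, 4, 5, 6, 7, 8} must be used), so Ivy = 4.
The 7 still-open variables draw from only 7 values {1, 2, 3, 5, 6, 7, 8}, so each is used; only Grace can be 6, hence Grace = 6.
Among the 6 still-open variables, 7 fits only Priya (and all 6 values in {1, 2, 3, 5, 7, 8} must be used), so Priya = 7.
Among the 5 still-open variables, 1 fits only Nate (and all 5 values in {1, 2, 3, 5, 8} must be used), so Nate = 1.

Nate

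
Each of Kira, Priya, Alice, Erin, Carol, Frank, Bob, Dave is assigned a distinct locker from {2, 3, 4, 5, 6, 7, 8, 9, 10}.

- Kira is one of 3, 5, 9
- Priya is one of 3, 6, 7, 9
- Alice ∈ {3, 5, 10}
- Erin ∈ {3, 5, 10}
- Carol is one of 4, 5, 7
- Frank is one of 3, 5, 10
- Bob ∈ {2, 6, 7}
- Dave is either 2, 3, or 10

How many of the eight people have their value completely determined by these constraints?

The 8 variables together cover exactly {2, 3, 4, 5, 6, 7, 9, 10} — 8 values for 8 variables — and 4 appears only in Carol's list, so Carol = 4.
Alice, Erin, Frank between them cover only {3, 5, 10} — a naked triple. Remove those values from Kira, Priya, Dave.
That leaves Kira = 9. So Priya can't be 9.
Dave must be 2 (only option left). Strike 2 from Bob.
Determined: Kira=9, Carol=4, Dave=2. The other people each still have more than one consistent value. That makes 3.

3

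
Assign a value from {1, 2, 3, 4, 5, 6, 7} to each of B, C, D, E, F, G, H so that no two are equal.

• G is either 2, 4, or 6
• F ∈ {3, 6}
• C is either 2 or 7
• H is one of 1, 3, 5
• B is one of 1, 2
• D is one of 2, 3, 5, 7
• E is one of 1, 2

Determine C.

Among the 7 variables, 4 fits only G (and all 7 values in {1, 2, 3, 4, 5, 6, 7} must be used), so G = 4.
The 6 still-open variables draw from only 6 values {1, 2, 3, 5, 6, 7}, so each is used; only F can be 6, hence F = 6.
B and E between them cover only {1, 2} — a naked pair. Remove those values from C, D, H.
So C = 7.

7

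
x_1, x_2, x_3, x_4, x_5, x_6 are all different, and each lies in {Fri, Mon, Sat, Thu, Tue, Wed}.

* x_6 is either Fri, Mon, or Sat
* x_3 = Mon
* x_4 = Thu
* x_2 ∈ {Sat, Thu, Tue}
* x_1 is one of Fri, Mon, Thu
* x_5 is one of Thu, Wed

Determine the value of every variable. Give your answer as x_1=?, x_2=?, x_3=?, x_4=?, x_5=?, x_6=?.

x_1=Fri, x_2=Tue, x_3=Mon, x_4=Thu, x_5=Wed, x_6=Sat

x_3 must be Mon (only option left). Strike Mon from x_1, x_6.
x_4 has just one choice, so x_4 = Thu. Eliminate Thu elsewhere: x_1, x_2, x_5.
x_5's domain is down to {Wed}, so x_5 = Wed.
x_1's domain is down to {Fri}, so x_1 = Fri. Remove Fri from x_6.
x_6 must be Sat (only option left). Strike Sat from x_2.
x_2 must be Tue (only option left).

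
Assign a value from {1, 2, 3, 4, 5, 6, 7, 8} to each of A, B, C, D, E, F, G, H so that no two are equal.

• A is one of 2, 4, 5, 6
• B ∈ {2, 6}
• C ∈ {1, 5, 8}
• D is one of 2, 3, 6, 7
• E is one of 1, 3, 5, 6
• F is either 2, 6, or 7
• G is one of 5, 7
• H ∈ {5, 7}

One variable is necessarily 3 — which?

Among the 8 variables, 4 fits only A (and all 8 values in {1, 2, 3, 4, 5, 6, 7, 8} must be used), so A = 4.
The 7 still-open variables draw from only 7 values {1, 2, 3, 5, 6, 7, 8}, so each is used; only C can be 8, hence C = 8.
The 6 still-open variables draw from only 6 values {1, 2, 3, 5, 6, 7}, so each is used; only E can be 1, hence E = 1.
Among the 5 still-open variables, 3 fits only D (and all 5 values in {2, 3, 5, 6, 7} must be used), so D = 3.

D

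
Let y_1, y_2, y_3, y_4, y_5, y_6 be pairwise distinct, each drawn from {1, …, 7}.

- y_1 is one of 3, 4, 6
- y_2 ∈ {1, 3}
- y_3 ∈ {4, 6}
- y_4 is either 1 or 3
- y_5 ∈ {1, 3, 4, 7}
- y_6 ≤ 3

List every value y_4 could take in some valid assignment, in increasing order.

The 6 variables together cover exactly {1, 2, 3, 4, 6, 7} — 6 values for 6 variables — and 2 appears only in y_6's list, so y_6 = 2.
Among the 5 still-open variables, 7 fits only y_5 (and all 5 values in {1, 3, 4, 6, 7} must be used), so y_5 = 7.
y_2 and y_4 share exactly the 2 values {1, 3}; by pigeonhole those values go to them, so strike 1, 3 from y_1.
No further eliminations apply; y_4 can still be any of 1, 3.

1, 3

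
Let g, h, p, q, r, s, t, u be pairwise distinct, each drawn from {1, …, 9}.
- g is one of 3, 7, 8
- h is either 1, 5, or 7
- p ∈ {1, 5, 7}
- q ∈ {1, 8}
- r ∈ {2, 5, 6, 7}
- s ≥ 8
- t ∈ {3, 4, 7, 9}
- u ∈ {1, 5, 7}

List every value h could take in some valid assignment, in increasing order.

1, 5, 7

The 3 variables h, p, u are confined to {1, 5, 7}, which locks those values in; drop them from g, q, r, t.
q has just one choice, so q = 8. So g, s can't be 8.
s must be 9 (only option left). Eliminate 9 elsewhere: t.
That leaves g = 3. Strike 3 from t.
t has just one choice, so t = 4.
No further eliminations apply; h can still be any of 1, 5, 7.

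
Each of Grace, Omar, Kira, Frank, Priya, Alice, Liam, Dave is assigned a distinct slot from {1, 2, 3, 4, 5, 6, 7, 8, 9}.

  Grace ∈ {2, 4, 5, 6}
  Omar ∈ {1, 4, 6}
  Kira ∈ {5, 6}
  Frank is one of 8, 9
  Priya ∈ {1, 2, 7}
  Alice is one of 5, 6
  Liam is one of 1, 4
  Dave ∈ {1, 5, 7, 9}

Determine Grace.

The 8 variables together cover exactly {1, 2, 4, 5, 6, 7, 8, 9} — 8 values for 8 variables — and 8 appears only in Frank's list, so Frank = 8.
Among the 7 still-open variables, 9 fits only Dave (and all 7 values in {1, 2, 4, 5, 6, 7, 9} must be used), so Dave = 9.
The 6 still-open variables draw from only 6 values {1, 2, 4, 5, 6, 7}, so each is used; only Priya can be 7, hence Priya = 7.
Among the 5 still-open variables, 2 fits only Grace (and all 5 values in {1, 2, 4, 5, 6} must be used), so Grace = 2.

2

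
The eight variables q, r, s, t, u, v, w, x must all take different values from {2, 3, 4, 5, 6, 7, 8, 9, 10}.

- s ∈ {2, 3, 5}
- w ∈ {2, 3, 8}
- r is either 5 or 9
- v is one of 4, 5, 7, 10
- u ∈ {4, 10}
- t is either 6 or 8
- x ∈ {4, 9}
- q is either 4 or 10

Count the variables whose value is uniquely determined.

The 2 variables q and u are confined to {4, 10}, which locks those values in; drop them from v, x.
x's domain is down to {9}, so x = 9. So r can't be 9.
That leaves r = 5. Remove 5 from s, v.
That leaves v = 7.
Determined: r=5, v=7, x=9. The other variables each still have more than one consistent value. That makes 3.

3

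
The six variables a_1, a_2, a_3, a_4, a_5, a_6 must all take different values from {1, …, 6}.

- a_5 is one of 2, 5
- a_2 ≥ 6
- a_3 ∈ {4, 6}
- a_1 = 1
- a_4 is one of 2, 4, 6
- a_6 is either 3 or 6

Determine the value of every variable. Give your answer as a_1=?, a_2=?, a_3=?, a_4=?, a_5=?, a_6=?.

a_1=1, a_2=6, a_3=4, a_4=2, a_5=5, a_6=3

a_1 must be 1 (only option left).
a_2's domain is down to {6}, so a_2 = 6. Eliminate 6 elsewhere: a_3, a_4, a_6.
That leaves a_3 = 4. Remove 4 from a_4.
a_4 must be 2 (only option left). So a_5 can't be 2.
a_5 must be 5 (only option left).
a_6 must be 3 (only option left).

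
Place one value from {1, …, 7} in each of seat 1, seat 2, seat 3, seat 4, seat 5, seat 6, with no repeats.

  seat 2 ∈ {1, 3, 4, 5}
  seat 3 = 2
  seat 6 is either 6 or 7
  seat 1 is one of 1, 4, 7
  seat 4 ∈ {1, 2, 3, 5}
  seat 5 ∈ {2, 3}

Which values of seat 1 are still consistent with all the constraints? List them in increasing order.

seat 3 must be 2 (only option left). Strike 2 from seat 4, seat 5.
seat 5's domain is down to {3}, so seat 5 = 3. Remove 3 from seat 2, seat 4.
No further eliminations apply; seat 1 can still be any of 1, 4, 7.

1, 4, 7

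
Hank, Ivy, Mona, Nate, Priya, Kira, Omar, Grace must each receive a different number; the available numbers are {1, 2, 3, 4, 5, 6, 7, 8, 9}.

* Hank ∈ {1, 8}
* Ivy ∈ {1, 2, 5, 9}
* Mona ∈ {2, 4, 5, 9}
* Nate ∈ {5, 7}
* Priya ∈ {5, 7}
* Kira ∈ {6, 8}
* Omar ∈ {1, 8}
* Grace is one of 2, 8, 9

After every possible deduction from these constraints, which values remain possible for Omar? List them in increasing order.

1, 8

The 8 variables together cover exactly {1, 2, 4, 5, 6, 7, 8, 9} — 8 values for 8 variables — and 4 appears only in Mona's list, so Mona = 4.
Among the 7 still-open variables, 6 fits only Kira (and all 7 values in {1, 2, 5, 6, 7, 8, 9} must be used), so Kira = 6.
Hank and Omar share exactly the 2 values {1, 8}; by pigeonhole those values go to them, so strike 1, 8 from Ivy, Grace.
Nate and Priya between them cover only {5, 7} — a naked pair. Remove those values from Ivy.
No further eliminations apply; Omar can still be any of 1, 8.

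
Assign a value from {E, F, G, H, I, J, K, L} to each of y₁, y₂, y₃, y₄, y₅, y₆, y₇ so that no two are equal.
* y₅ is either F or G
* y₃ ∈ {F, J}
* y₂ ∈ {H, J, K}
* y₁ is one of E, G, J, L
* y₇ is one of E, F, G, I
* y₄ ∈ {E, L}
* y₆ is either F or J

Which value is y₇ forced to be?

I

y₃ and y₆ share exactly the 2 values {F, J}; by pigeonhole those values go to them, so strike F, J from y₁, y₂, y₅, y₇.
y₅ has just one choice, so y₅ = G. So y₁, y₇ can't be G.
y₁ and y₄ share exactly the 2 values {E, L}; by pigeonhole those values go to them, so strike E, L from y₇.
So y₇ = I.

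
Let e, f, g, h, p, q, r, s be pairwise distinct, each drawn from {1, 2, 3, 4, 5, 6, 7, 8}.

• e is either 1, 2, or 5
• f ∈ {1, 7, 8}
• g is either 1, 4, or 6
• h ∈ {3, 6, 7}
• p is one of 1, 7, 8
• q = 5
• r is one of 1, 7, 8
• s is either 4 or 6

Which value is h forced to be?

q's domain is down to {5}, so q = 5. Eliminate 5 elsewhere: e.
Among the 7 still-open variables, 2 fits only e (and all 7 values in {1, 2, 3, 4, 6, 7, 8} must be used), so e = 2.
Among the 6 still-open variables, 3 fits only h (and all 6 values in {1, 3, 4, 6, 7, 8} must be used), so h = 3.

3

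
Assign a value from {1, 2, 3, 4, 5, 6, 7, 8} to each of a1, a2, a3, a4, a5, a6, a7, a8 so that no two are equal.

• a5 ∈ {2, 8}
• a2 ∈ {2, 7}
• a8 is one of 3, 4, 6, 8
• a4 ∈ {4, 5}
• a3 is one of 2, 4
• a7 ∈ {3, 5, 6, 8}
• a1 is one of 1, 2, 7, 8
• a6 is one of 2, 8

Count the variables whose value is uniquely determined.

Among the 8 variables, 1 fits only a1 (and all 8 values in {1, 2, 3, 4, 5, 6, 7, 8} must be used), so a1 = 1.
Among the 7 still-open variables, 7 fits only a2 (and all 7 values in {2, 3, 4, 5, 6, 7, 8} must be used), so a2 = 7.
The 2 variables a5 and a6 are confined to {2, 8}, which locks those values in; drop them from a3, a7, a8.
a3's domain is down to {4}, so a3 = 4. Eliminate 4 elsewhere: a4, a8.
a4 must be 5 (only option left). Strike 5 from a7.
Determined: a1=1, a2=7, a3=4, a4=5. The other variables each still have more than one consistent value. That makes 4.

4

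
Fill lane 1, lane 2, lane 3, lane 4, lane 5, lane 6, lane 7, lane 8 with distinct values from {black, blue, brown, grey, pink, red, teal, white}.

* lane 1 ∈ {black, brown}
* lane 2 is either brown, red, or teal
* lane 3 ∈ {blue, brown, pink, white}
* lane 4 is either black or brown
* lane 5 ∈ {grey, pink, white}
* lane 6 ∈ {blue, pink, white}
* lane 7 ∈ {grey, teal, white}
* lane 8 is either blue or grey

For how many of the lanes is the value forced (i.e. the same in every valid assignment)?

2

Among the 8 variables, red fits only lane 2 (and all 8 values in {black, blue, brown, grey, pink, red, teal, white} must be used), so lane 2 = red.
The 7 still-open variables draw from only 7 values {black, blue, brown, grey, pink, teal, white}, so each is used; only lane 7 can be teal, hence lane 7 = teal.
lane 1 and lane 4 share exactly the 2 values {black, brown}; by pigeonhole those values go to them, so strike black, brown from lane 3.
Determined: lane 2=red, lane 7=teal. The other lanes each still have more than one consistent value. That makes 2.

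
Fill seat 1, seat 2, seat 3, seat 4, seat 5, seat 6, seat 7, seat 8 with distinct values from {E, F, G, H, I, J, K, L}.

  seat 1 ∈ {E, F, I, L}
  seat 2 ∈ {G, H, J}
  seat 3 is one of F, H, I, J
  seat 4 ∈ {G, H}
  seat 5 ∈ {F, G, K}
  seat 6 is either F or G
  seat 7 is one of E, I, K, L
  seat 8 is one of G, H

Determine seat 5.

seat 4 and seat 8 between them cover only {G, H} — a naked pair. Remove those values from seat 2, seat 3, seat 5, seat 6.
seat 2 must be J (only option left). So seat 3 can't be J.
seat 6 has just one choice, so seat 6 = F. Eliminate F elsewhere: seat 1, seat 3, seat 5.
So seat 5 = K.

K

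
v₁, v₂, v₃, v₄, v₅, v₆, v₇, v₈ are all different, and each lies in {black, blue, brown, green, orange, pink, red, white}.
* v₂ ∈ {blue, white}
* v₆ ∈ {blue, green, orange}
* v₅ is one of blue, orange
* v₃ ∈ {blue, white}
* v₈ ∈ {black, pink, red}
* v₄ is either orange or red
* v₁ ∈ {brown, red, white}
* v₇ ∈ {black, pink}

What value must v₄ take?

The 8 variables together cover exactly {black, blue, brown, green, orange, pink, red, white} — 8 values for 8 variables — and brown appears only in v₁'s list, so v₁ = brown.
The 7 still-open variables together cover exactly {black, blue, green, orange, pink, red, white} — 7 values for 7 variables — and green appears only in v₆'s list, so v₆ = green.
The 2 variables v₂ and v₃ are confined to {blue, white}, which locks those values in; drop them from v₅.
v₅ has just one choice, so v₅ = orange. Strike orange from v₄.
So v₄ = red.

red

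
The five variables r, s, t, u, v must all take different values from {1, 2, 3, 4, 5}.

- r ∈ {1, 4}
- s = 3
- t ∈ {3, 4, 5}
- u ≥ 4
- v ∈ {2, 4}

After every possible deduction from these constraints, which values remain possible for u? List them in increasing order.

4, 5

s has just one choice, so s = 3. So t can't be 3.
The 4 still-open variables together cover exactly {1, 2, 4, 5} — 4 values for 4 variables — and 1 appears only in r's list, so r = 1.
Among the 3 still-open variables, 2 fits only v (and all 3 values in {2, 4, 5} must be used), so v = 2.
No further eliminations apply; u can still be any of 4, 5.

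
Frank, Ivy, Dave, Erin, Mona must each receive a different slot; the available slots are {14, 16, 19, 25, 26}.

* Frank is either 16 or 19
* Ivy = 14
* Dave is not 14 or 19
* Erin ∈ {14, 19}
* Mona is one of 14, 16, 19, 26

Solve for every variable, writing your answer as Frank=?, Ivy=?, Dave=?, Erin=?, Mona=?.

Ivy must be 14 (only option left). So Erin, Mona can't be 14.
Erin has just one choice, so Erin = 19. Remove 19 from Frank, Mona.
Frank's domain is down to {16}, so Frank = 16. Strike 16 from Dave, Mona.
Mona's domain is down to {26}, so Mona = 26. So Dave can't be 26.
Dave has just one choice, so Dave = 25.

Frank=16, Ivy=14, Dave=25, Erin=19, Mona=26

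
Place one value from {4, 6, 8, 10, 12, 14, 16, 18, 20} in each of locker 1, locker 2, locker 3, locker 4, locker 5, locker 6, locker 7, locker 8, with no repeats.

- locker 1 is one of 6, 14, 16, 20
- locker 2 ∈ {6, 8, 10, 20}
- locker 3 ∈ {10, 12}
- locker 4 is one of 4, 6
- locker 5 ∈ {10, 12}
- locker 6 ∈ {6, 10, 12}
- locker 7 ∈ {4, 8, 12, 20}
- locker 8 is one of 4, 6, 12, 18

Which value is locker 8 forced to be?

The 2 variables locker 3 and locker 5 are confined to {10, 12}, which locks those values in; drop them from locker 2, locker 6, locker 7, locker 8.
locker 6 has just one choice, so locker 6 = 6. So locker 1, locker 2, locker 4, locker 8 can't be 6.
locker 4's domain is down to {4}, so locker 4 = 4. Remove 4 from locker 7, locker 8.
So locker 8 = 18.

18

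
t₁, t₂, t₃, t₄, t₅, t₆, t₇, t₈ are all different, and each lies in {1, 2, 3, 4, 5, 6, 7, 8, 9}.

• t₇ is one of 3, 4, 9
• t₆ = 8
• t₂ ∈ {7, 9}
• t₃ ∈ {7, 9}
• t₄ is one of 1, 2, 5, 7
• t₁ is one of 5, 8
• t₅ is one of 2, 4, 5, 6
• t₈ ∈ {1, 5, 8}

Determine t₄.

2

t₆'s domain is down to {8}, so t₆ = 8. Remove 8 from t₁, t₈.
t₁ must be 5 (only option left). Strike 5 from t₄, t₅, t₈.
That leaves t₈ = 1. Remove 1 from t₄.
t₂ and t₃ between them cover only {7, 9} — a naked pair. Remove those values from t₄, t₇.
So t₄ = 2.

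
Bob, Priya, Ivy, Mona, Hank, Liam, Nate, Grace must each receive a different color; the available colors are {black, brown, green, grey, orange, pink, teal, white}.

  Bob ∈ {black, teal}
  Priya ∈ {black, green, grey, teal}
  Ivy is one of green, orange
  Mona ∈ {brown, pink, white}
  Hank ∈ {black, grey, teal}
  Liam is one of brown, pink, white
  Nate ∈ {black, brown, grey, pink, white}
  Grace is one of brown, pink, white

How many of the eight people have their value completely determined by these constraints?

2

Among the 8 variables, orange fits only Ivy (and all 8 values in {black, brown, green, grey, orange, pink, teal, white} must be used), so Ivy = orange.
The 7 still-open variables draw from only 7 values {black, brown, green, grey, pink, teal, white}, so each is used; only Priya can be green, hence Priya = green.
The 3 variables Mona, Liam, Grace are confined to {brown, pink, white}, which locks those values in; drop them from Nate.
Determined: Priya=green, Ivy=orange. The other people each still have more than one consistent value. That makes 2.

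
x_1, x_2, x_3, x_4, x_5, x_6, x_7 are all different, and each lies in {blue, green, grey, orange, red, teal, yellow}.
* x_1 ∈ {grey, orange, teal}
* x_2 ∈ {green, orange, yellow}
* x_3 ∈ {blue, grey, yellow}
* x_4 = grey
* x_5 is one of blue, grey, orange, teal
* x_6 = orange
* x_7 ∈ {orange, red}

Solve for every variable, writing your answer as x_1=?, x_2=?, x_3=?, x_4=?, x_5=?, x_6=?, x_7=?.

x_4 must be grey (only option left). So x_1, x_3, x_5 can't be grey.
x_6 must be orange (only option left). So x_1, x_2, x_5, x_7 can't be orange.
x_7's domain is down to {red}, so x_7 = red.
x_1's domain is down to {teal}, so x_1 = teal. Remove teal from x_5.
x_5's domain is down to {blue}, so x_5 = blue. Remove blue from x_3.
That leaves x_3 = yellow. So x_2 can't be yellow.
x_2 has just one choice, so x_2 = green.

x_1=teal, x_2=green, x_3=yellow, x_4=grey, x_5=blue, x_6=orange, x_7=red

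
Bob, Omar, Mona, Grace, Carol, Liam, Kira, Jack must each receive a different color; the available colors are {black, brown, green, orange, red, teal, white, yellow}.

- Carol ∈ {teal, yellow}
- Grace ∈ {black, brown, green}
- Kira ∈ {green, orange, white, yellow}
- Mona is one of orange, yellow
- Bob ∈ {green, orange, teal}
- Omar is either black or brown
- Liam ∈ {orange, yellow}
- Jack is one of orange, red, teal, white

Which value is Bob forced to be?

The 8 variables together cover exactly {black, brown, green, orange, red, teal, white, yellow} — 8 values for 8 variables — and red appears only in Jack's list, so Jack = red.
The 7 still-open variables draw from only 7 values {black, brown, green, orange, teal, white, yellow}, so each is used; only Kira can be white, hence Kira = white.
Mona and Liam share exactly the 2 values {orange, yellow}; by pigeonhole those values go to them, so strike orange, yellow from Bob, Carol.
Carol's domain is down to {teal}, so Carol = teal. Eliminate teal elsewhere: Bob.
So Bob = green.

green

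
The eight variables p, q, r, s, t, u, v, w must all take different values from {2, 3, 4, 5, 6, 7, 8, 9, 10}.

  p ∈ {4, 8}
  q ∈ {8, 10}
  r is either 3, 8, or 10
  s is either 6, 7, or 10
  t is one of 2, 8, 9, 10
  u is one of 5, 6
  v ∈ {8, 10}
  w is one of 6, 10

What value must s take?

7

The 2 variables q and v are confined to {8, 10}, which locks those values in; drop them from p, r, s, t, w.
p must be 4 (only option left).
r must be 3 (only option left).
That leaves w = 6. Strike 6 from s, u.
So s = 7.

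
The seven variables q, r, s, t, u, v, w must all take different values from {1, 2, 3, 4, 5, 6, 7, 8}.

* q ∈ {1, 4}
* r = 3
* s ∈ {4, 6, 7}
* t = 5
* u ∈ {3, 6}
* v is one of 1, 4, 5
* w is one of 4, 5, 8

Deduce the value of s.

r must be 3 (only option left). So u can't be 3.
t must be 5 (only option left). Strike 5 from v, w.
That leaves u = 6. Eliminate 6 elsewhere: s.
The 4 still-open variables draw from only 4 values {1, 4, 7, 8}, so each is used; only s can be 7, hence s = 7.

7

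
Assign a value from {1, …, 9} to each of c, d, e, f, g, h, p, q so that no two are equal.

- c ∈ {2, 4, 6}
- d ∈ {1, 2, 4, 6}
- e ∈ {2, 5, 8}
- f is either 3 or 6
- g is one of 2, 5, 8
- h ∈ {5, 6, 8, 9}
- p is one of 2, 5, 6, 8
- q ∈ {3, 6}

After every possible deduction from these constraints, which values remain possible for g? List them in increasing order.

The 8 variables draw from only 8 values {1, 2, 3, 4, 5, 6, 8, 9}, so each is used; only d can be 1, hence d = 1.
Among the 7 still-open variables, 4 fits only c (and all 7 values in {2, 3, 4, 5, 6, 8, 9} must be used), so c = 4.
The 6 still-open variables together cover exactly {2, 3, 5, 6, 8, 9} — 6 values for 6 variables — and 9 appears only in h's list, so h = 9.
f and q between them cover only {3, 6} — a naked pair. Remove those values from p.
No further eliminations apply; g can still be any of 2, 5, 8.

2, 5, 8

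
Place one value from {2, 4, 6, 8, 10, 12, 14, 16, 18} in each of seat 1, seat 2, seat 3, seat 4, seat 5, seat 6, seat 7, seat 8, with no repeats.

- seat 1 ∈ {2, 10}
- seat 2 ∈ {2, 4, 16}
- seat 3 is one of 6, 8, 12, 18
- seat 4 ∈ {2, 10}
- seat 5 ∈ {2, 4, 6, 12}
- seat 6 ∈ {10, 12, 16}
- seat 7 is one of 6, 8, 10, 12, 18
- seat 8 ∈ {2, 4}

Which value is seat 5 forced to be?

seat 1 and seat 4 between them cover only {2, 10} — a naked pair. Remove those values from seat 2, seat 5, seat 6, seat 7, seat 8.
That leaves seat 8 = 4. Strike 4 from seat 2, seat 5.
seat 2's domain is down to {16}, so seat 2 = 16. Remove 16 from seat 6.
That leaves seat 6 = 12. Remove 12 from seat 3, seat 5, seat 7.
So seat 5 = 6.

6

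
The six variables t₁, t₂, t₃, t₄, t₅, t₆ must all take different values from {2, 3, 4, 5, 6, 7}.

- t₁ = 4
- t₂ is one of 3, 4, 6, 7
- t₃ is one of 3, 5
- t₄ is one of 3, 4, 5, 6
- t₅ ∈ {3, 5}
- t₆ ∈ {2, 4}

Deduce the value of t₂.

t₁ has just one choice, so t₁ = 4. Strike 4 from t₂, t₄, t₆.
t₆ has just one choice, so t₆ = 2.
Among the 4 still-open variables, 7 fits only t₂ (and all 4 values in {3, 5, 6, 7} must be used), so t₂ = 7.

7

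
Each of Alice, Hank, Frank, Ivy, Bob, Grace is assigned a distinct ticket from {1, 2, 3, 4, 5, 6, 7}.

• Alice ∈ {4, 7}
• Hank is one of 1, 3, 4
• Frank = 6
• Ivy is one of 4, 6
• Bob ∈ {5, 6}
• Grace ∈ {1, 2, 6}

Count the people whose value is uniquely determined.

4

Frank has just one choice, so Frank = 6. Eliminate 6 elsewhere: Ivy, Bob, Grace.
Ivy must be 4 (only option left). Strike 4 from Alice, Hank.
Bob's domain is down to {5}, so Bob = 5.
Alice must be 7 (only option left).
Determined: Alice=7, Frank=6, Ivy=4, Bob=5. The other people each still have more than one consistent value. That makes 4.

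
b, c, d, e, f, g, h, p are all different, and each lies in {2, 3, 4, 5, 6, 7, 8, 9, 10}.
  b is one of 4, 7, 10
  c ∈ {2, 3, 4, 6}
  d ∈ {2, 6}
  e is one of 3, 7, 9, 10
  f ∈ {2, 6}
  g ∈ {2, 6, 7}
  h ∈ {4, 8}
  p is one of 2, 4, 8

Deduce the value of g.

7

Among the 8 variables, 9 fits only e (and all 8 values in {2, 3, 4, 6, 7, 8, 9, 10} must be used), so e = 9.
The 7 still-open variables together cover exactly {2, 3, 4, 6, 7, 8, 10} — 7 values for 7 variables — and 3 appears only in c's list, so c = 3.
Among the 6 still-open variables, 10 fits only b (and all 6 values in {2, 4, 6, 7, 8, 10} must be used), so b = 10.
The 5 still-open variables together cover exactly {2, 4, 6, 7, 8} — 5 values for 5 variables — and 7 appears only in g's list, so g = 7.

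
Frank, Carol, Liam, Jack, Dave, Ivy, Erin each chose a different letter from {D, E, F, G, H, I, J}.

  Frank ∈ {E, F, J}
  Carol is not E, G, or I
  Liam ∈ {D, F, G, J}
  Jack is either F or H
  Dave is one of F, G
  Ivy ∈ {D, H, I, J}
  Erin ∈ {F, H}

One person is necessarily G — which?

The 7 variables draw from only 7 values {D, E, F, G, H, I, J}, so each is used; only Frank can be E, hence Frank = E.
Among the 6 still-open variables, I fits only Ivy (and all 6 values in {D, F, G, H, I, J} must be used), so Ivy = I.
Jack and Erin share exactly the 2 values {F, H}; by pigeonhole those values go to them, so strike F, H from Carol, Liam, Dave.
So G goes to Dave.

Dave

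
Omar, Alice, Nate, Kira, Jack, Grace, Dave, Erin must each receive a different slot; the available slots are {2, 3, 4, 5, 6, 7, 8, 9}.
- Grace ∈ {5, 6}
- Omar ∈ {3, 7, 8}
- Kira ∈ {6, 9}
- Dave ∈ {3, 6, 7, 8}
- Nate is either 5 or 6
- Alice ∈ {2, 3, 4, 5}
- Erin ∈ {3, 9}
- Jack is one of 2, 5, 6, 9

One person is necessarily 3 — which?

Erin

The 8 variables draw from only 8 values {2, 3, 4, 5, 6, 7, 8, 9}, so each is used; only Alice can be 4, hence Alice = 4.
Among the 7 still-open variables, 2 fits only Jack (and all 7 values in {2, 3, 5, 6, 7, 8, 9} must be used), so Jack = 2.
Nate and Grace between them cover only {5, 6} — a naked pair. Remove those values from Kira, Dave.
That leaves Kira = 9. So Erin can't be 9.
So 3 goes to Erin.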